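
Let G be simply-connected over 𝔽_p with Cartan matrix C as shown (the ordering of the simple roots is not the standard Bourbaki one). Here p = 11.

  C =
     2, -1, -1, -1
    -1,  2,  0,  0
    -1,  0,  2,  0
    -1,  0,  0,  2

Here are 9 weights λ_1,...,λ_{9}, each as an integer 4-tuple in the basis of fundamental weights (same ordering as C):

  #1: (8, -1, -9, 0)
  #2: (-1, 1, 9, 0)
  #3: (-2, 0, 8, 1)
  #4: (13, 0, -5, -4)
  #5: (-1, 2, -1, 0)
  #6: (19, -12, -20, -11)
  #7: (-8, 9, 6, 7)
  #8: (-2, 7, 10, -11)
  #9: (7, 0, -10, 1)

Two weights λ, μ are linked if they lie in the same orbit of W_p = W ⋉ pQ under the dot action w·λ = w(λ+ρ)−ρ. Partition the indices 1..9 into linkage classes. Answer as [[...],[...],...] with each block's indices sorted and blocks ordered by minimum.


Dynkin diagram of C (from the 6 off-diagonal −1 entries): D_4.

W_11-reps of the 9 weights in Ā_11 (same 4-coord order as C):

  1: (1, 0, 8, 1);  2: (1, 0, 8, 1);  3: (1, 0, 8, 1);  4: (0, 3, 0, 1);  5: (0, 3, 0, 1);  6: (1, 0, 8, 1);  7: (0, 3, 0, 1);  8: (0, 3, 0, 1);  9: (1, 0, 8, 1)

2 distinct reps among the 9 weights ⇒ 2 W_11-linkage classes:

[[1, 2, 3, 6, 9], [4, 5, 7, 8]]


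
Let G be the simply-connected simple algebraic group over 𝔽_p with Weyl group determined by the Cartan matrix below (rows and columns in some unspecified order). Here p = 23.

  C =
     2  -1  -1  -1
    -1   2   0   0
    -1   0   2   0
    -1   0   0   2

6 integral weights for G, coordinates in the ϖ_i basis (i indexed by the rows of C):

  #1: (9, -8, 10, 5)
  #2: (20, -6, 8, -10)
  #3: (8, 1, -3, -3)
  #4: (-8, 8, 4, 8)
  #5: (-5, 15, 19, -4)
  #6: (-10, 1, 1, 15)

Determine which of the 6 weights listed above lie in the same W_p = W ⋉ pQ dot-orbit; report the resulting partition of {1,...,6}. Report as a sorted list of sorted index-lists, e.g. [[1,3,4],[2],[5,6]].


D_4 Cartan matrix, 4 simple roots permuted; ρ=(1,1,1,1).

Alcove-folded reps (p=23, 6 weights, presented ϖ-order):

  λ_1+ρ ↦ (4, 3, 7, 2)
  λ_2+ρ ↦ (5, 2, 2, 2)
  λ_3+ρ ↦ (5, 2, 2, 2)
  λ_4+ρ ↦ (5, 2, 2, 2)
  λ_5+ρ ↦ (4, 3, 7, 2)
  λ_6+ρ ↦ (5, 2, 2, 2)

Linkage partition of the 6 weights (2 classes, p=23):

[[1, 5], [2, 3, 4, 6]]


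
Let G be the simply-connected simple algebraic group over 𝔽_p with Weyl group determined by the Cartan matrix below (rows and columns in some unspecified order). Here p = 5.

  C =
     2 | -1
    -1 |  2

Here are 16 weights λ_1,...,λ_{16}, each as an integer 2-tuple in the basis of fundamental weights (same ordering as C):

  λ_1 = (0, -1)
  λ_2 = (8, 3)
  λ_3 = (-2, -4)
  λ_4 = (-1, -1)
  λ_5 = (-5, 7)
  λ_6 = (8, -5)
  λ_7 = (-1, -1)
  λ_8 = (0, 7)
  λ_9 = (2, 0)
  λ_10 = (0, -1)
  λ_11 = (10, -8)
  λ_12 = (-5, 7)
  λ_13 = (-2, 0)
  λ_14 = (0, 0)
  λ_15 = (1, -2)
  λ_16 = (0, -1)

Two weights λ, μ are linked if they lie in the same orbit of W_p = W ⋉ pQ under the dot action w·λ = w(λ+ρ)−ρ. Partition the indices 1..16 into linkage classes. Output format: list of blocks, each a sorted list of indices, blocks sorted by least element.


Dynkin diagram of C (from the 2 off-diagonal −1 entries): A_2.

Each λ_j+ρ reduced to Ā_5; 2-tuples below use C's row order:

  λ_1 → (1, 0);  λ_2 → (3, 1);  λ_3 → (3, 1);  λ_4 → (0, 0);  λ_5 → (1, 1);  λ_6 → (1, 0);  λ_7 → (0, 0);  λ_8 → (3, 1);  λ_9 → (3, 1);  λ_10 → (1, 0);  λ_11 → (1, 1);  λ_12 → (1, 1);  λ_13 → (1, 0);  λ_14 → (1, 1);  λ_15 → (1, 1);  λ_16 → (1, 0)

4 distinct reps among the 16 weights ⇒ 4 W_5-linkage classes:

[[1, 6, 10, 13, 16], [2, 3, 8, 9], [4, 7], [5, 11, 12, 14, 15]]


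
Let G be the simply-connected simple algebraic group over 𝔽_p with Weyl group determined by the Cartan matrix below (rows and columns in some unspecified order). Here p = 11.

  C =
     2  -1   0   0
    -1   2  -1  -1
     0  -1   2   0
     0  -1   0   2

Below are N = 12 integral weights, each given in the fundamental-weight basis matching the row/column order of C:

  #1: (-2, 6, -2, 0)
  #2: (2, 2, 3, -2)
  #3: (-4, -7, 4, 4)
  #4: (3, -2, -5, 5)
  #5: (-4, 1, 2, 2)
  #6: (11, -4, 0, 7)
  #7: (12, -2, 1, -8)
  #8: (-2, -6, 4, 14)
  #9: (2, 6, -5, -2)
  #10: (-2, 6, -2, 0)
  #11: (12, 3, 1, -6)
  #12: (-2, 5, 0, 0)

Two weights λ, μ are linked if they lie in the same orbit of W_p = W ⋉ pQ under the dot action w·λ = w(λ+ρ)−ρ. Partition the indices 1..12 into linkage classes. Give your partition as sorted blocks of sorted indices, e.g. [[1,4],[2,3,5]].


C ↔ D_4 under row/col permutation; |W(D_4)| = 192.

W_11-reps of the 12 weights in Ā_11 (same 4-coord order as C):

  1: (1, 3, 1, 1) · 2: (3, 1, 4, 1) · 3: (1, 3, 1, 1) · 4: (1, 3, 1, 1) · 5: (2, 1, 2, 2) · 6: (3, 1, 4, 1) · 7: (3, 1, 4, 1) · 8: (1, 1, 3, 5) · 9: (3, 1, 4, 1) · 10: (1, 3, 1, 1) · 11: (3, 1, 4, 1) · 12: (1, 3, 1, 1)

These 12 weights hit 4 W_11-dot-orbits; sizes (5, 5, 1, 1):

[[1, 3, 4, 10, 12], [2, 6, 7, 9, 11], [5], [8]]


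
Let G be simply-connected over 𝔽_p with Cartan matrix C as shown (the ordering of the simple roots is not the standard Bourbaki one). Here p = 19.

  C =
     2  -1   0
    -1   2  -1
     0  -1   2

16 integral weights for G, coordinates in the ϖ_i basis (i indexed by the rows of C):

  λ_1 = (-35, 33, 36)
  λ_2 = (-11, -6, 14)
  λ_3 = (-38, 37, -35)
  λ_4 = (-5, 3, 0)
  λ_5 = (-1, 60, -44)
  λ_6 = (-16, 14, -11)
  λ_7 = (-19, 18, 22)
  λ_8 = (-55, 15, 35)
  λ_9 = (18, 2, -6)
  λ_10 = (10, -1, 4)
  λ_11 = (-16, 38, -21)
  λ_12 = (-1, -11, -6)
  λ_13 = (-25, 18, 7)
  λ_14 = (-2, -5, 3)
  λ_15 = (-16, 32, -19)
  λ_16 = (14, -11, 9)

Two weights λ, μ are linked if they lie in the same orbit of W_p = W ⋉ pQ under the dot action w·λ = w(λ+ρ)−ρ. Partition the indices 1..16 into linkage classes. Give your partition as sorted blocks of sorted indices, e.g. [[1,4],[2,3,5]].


Dynkin diagram of C (from the 4 off-diagonal −1 entries): A_3.

Alcove-folded reps (p=19, 16 weights, presented ϖ-order):

  λ_1 → (1, 0, 4);  λ_2 → (5, 10, 0);  λ_3 → (1, 0, 4);  λ_4 → (4, 0, 1);  λ_5 → (1, 0, 4);  λ_6 → (5, 10, 0);  λ_7 → (1, 0, 4);  λ_8 → (14, 2, 0);  λ_9 → (14, 2, 0);  λ_10 → (11, 0, 5);  λ_11 → (4, 0, 1);  λ_12 → (5, 10, 0);  λ_13 → (11, 0, 5);  λ_14 → (4, 0, 1);  λ_15 → (1, 0, 4);  λ_16 → (5, 10, 0)

5 distinct reps among the 16 weights ⇒ 5 W_19-linkage classes:

[[1, 3, 5, 7, 15], [2, 6, 12, 16], [4, 11, 14], [8, 9], [10, 13]]


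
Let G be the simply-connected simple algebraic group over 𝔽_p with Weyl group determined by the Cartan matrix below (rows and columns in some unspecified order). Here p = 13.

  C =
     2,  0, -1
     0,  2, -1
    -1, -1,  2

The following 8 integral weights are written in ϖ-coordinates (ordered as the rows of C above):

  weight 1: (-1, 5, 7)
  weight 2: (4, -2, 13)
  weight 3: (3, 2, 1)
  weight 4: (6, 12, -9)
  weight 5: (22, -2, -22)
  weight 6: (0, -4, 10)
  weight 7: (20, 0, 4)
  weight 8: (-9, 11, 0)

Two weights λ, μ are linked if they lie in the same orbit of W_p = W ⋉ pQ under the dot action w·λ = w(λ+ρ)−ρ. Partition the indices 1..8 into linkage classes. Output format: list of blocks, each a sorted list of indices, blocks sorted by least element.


Root system A_3: the 3×3 matrix C matches after relabeling.

W_13-reps of the 8 weights in Ā_13 (same 3-coord order as C):

  λ_1+ρ ↦ (1, 5, 7)
  λ_2+ρ ↦ (1, 5, 7)
  λ_3+ρ ↦ (4, 3, 2)
  λ_4+ρ ↦ (1, 5, 7)
  λ_5+ρ ↦ (1, 3, 8)
  λ_6+ρ ↦ (1, 3, 8)
  λ_7+ρ ↦ (1, 5, 7)
  λ_8+ρ ↦ (1, 5, 7)

Linkage partition of the 8 weights (3 classes, p=13):

[[1, 2, 4, 7, 8], [3], [5, 6]]


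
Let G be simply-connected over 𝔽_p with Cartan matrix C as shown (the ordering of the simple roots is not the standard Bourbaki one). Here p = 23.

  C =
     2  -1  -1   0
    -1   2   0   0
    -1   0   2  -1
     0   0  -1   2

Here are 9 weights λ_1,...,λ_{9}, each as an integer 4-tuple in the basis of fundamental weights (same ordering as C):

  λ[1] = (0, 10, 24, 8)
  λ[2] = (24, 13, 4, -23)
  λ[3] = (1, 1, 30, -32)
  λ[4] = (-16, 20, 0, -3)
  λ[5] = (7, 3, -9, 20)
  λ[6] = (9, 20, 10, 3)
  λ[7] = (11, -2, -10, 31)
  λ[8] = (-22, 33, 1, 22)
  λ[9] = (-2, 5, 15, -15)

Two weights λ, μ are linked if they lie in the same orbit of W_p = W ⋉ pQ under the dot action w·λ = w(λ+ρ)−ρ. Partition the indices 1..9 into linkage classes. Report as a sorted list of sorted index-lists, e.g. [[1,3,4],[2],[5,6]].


Cartan matrix: type A_4 (|W|=120); un-permuting the 4 rows.

W_23-reps of the 9 weights in Ā_23 (same 4-coord order as C):

  [1] (9, 2, 0, 11) · [2] (1, 5, 1, 14) · [3] (0, 2, 8, 11) · [4] (1, 5, 1, 14) · [5] (0, 2, 8, 11) · [6] (0, 2, 8, 11) · [7] (9, 2, 0, 11) · [8] (0, 2, 8, 11) · [9] (1, 5, 1, 14)

3 distinct reps among the 9 weights ⇒ 3 W_23-linkage classes:

[[1, 7], [2, 4, 9], [3, 5, 6, 8]]


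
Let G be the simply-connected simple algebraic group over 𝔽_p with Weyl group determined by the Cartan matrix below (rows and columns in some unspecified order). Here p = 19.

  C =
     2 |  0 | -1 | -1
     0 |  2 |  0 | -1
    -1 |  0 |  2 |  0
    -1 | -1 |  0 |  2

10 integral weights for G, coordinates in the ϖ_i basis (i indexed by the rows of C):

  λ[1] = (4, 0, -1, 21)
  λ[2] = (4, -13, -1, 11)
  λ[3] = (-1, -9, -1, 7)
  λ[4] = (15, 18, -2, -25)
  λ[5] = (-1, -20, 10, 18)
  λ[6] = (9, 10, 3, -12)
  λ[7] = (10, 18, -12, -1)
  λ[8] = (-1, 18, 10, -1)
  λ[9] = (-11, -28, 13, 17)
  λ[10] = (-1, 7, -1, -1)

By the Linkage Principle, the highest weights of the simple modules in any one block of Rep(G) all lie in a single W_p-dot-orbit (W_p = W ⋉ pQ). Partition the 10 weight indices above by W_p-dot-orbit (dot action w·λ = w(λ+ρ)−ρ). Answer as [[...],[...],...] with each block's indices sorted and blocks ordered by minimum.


Cartan matrix: type A_4 (|W|=120); un-permuting the 4 rows.

Alcove-folded reps (p=19, 10 weights, presented ϖ-order):

  λ_1+ρ ↦ (1, 0, 3, 10)
  λ_2+ρ ↦ (5, 12, 0, 0)
  λ_3+ρ ↦ (0, 8, 0, 0)
  λ_4+ρ ↦ (1, 0, 3, 10)
  λ_5+ρ ↦ (0, 8, 0, 0)
  λ_6+ρ ↦ (1, 0, 3, 10)
  λ_7+ρ ↦ (0, 8, 0, 0)
  λ_8+ρ ↦ (0, 8, 0, 0)
  λ_9+ρ ↦ (1, 0, 3, 10)
  λ_10+ρ ↦ (0, 8, 0, 0)

Grouping the 10 weights by Ā_19-representative: 3 linkage classes.

[[1, 4, 6, 9], [2], [3, 5, 7, 8, 10]]


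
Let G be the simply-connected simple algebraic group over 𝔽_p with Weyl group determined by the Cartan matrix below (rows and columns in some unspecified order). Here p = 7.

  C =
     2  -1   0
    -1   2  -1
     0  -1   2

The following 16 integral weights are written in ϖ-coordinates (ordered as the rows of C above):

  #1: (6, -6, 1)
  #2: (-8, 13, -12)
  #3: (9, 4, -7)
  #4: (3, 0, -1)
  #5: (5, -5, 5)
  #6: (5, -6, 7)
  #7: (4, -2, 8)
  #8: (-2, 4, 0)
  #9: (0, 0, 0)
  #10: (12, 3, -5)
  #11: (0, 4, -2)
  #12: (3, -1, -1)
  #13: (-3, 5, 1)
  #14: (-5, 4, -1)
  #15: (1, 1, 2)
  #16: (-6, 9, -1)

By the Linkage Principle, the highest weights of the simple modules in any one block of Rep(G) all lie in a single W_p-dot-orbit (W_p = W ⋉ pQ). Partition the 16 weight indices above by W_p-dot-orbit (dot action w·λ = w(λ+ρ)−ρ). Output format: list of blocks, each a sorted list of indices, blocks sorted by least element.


A_3 Cartan matrix, 3 simple roots permuted; ρ=(1,1,1).

Each λ_j+ρ reduced to Ā_7; 3-tuples below use C's row order:

  λ_1 → (2, 2, 3) · λ_2 → (4, 0, 0) · λ_3 → (1, 1, 1) · λ_4 → (4, 1, 0) · λ_5 → (1, 4, 1) · λ_6 → (1, 4, 1) · λ_7 → (1, 1, 1) · λ_8 → (1, 4, 1) · λ_9 → (1, 1, 1) · λ_10 → (3, 3, 0) · λ_11 → (1, 4, 1) · λ_12 → (4, 0, 0) · λ_13 → (1, 4, 1) · λ_14 → (4, 1, 0) · λ_15 → (2, 2, 3) · λ_16 → (2, 2, 3)

Grouping the 16 weights by Ā_7-representative: 6 linkage classes.

[[1, 15, 16], [2, 12], [3, 7, 9], [4, 14], [5, 6, 8, 11, 13], [10]]


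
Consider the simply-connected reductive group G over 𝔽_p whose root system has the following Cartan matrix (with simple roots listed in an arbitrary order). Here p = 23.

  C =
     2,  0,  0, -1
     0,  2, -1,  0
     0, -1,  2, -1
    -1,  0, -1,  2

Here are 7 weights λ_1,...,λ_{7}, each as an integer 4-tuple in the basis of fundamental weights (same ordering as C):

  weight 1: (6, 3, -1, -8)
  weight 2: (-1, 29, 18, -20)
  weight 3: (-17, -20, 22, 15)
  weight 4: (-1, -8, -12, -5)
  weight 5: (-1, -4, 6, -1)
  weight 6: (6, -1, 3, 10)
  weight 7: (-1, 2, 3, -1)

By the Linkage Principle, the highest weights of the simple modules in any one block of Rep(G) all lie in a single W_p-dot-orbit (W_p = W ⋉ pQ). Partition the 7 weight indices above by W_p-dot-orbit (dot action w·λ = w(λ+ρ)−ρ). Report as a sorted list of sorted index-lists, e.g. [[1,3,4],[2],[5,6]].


Cartan matrix: type A_4 (|W|=120); un-permuting the 4 rows.

W_23-reps of the 7 weights in Ā_23 (same 4-coord order as C):

  1: (0, 3, 4, 0) · 2: (0, 3, 4, 0) · 3: (0, 3, 4, 0) · 4: (7, 0, 4, 11) · 5: (0, 3, 4, 0) · 6: (7, 0, 4, 11) · 7: (0, 3, 4, 0)

Linkage partition of the 7 weights (2 classes, p=23):

[[1, 2, 3, 5, 7], [4, 6]]


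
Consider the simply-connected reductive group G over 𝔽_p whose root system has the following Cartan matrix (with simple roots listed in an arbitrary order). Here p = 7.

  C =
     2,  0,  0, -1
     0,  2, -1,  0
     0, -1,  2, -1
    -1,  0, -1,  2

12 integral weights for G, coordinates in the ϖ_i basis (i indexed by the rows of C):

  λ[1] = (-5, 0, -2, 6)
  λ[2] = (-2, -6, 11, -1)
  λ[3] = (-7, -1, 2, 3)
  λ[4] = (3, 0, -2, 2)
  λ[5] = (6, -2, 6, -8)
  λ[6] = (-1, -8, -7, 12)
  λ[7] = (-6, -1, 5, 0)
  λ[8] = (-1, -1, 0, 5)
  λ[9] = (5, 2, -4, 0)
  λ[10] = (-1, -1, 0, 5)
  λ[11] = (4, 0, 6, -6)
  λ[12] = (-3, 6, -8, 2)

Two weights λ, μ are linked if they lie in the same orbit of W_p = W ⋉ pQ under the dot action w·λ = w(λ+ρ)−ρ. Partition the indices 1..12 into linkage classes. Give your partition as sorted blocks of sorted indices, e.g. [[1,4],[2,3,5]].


Cartan matrix: type A_4 (|W|=120); un-permuting the 4 rows.

Folding the 12 weights λ_j+ρ into Ā_7 (reps in the given 4-coord order):

  λ_1+ρ ↦ (4, 0, 1, 2)
  λ_2+ρ ↦ (1, 0, 2, 4)
  λ_3+ρ ↦ (4, 0, 1, 2)
  λ_4+ρ ↦ (4, 0, 1, 2)
  λ_5+ρ ↦ (0, 0, 1, 6)
  λ_6+ρ ↦ (0, 0, 1, 6)
  λ_7+ρ ↦ (1, 0, 2, 4)
  λ_8+ρ ↦ (0, 0, 1, 6)
  λ_9+ρ ↦ (4, 0, 1, 2)
  λ_10+ρ ↦ (0, 0, 1, 6)
  λ_11+ρ ↦ (1, 0, 2, 4)
  λ_12+ρ ↦ (4, 0, 1, 2)

3 distinct reps among the 12 weights ⇒ 3 W_7-linkage classes:

[[1, 3, 4, 9, 12], [2, 7, 11], [5, 6, 8, 10]]


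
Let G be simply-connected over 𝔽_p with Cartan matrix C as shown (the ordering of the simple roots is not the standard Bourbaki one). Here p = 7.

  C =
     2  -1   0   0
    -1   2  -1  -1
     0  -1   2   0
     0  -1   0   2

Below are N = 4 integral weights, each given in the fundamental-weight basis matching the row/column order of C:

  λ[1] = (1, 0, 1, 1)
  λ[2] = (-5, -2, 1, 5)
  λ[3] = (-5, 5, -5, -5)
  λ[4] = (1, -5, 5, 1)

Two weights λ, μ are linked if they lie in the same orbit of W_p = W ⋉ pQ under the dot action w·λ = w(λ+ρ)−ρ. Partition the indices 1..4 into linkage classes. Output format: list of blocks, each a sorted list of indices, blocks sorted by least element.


D_4 Cartan matrix, 4 simple roots permuted; ρ=(1,1,1,1).

W_7-reps of the 4 weights in Ā_7 (same 4-coord order as C):

    [1] (2, 0, 2, 2)
    [2] (1, 1, 3, 1)
    [3] (2, 0, 2, 2)
    [4] (2, 0, 2, 2)

Partition of {1..4} into 2 W_7-dot-orbits:

[[1, 3, 4], [2]]


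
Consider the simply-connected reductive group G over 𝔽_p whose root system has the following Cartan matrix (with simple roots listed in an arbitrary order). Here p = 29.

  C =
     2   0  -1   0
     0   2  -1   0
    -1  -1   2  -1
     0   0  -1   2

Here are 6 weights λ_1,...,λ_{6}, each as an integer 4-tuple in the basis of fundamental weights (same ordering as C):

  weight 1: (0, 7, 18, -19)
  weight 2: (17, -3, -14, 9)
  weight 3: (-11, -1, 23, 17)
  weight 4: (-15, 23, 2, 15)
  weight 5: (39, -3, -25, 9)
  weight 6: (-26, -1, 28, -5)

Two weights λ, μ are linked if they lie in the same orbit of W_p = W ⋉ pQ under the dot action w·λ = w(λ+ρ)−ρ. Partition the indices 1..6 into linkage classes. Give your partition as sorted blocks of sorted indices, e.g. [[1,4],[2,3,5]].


Cartan matrix: type D_4 (|W|=192); un-permuting the 4 rows.

Each λ_j+ρ reduced to Ā_29; 4-tuples below use C's row order:

    λ_1 → (1, 8, 1, 18)
    λ_2 → (0, 10, 3, 2)
    λ_3 → (0, 10, 3, 2)
    λ_4 → (0, 10, 3, 2)
    λ_5 → (0, 10, 3, 2)
    λ_6 → (25, 0, 0, 4)

Linkage partition of the 6 weights (3 classes, p=29):

[[1], [2, 3, 4, 5], [6]]


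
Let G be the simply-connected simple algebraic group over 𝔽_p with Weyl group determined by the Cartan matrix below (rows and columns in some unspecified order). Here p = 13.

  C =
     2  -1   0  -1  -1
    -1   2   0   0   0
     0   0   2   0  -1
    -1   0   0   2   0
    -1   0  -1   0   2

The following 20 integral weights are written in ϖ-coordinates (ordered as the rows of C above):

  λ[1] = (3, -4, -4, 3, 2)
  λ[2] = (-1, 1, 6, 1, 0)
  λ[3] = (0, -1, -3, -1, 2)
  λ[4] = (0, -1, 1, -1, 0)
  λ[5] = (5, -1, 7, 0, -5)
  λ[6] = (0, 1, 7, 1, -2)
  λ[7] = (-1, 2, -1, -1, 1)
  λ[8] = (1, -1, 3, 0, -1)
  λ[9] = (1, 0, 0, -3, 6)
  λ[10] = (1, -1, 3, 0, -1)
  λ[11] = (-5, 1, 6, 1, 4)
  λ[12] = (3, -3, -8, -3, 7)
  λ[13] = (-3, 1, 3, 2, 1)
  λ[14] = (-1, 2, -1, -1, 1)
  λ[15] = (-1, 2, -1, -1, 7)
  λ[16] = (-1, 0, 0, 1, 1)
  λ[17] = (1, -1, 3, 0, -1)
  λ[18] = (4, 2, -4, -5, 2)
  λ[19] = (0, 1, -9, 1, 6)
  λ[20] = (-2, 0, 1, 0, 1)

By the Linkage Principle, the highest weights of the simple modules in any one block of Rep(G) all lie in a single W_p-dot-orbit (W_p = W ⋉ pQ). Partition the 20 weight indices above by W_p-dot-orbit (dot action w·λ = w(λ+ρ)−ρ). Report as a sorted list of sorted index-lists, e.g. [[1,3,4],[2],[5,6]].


Cartan matrix: type D_5 (|W|=1920); un-permuting the 5 rows.

λ_j+ρ reflected into Ā_13 (⟨·,θ^∨⟩≤13); 5-tuples as given:

  λ_1+ρ ↦ (1, 3, 3, 4, 0);  λ_2+ρ ↦ (0, 2, 7, 2, 1);  λ_3+ρ ↦ (1, 0, 2, 0, 1);  λ_4+ρ ↦ (1, 0, 2, 0, 1);  λ_5+ρ ↦ (2, 0, 4, 1, 0);  λ_6+ρ ↦ (0, 2, 7, 2, 1);  λ_7+ρ ↦ (0, 3, 0, 0, 2);  λ_8+ρ ↦ (2, 0, 4, 1, 0);  λ_9+ρ ↦ (0, 1, 1, 2, 2);  λ_10+ρ ↦ (2, 0, 4, 1, 0);  λ_11+ρ ↦ (0, 2, 7, 2, 1);  λ_12+ρ ↦ (0, 2, 7, 2, 1);  λ_13+ρ ↦ (2, 0, 4, 1, 0);  λ_14+ρ ↦ (0, 3, 0, 0, 2);  λ_15+ρ ↦ (0, 3, 0, 0, 2);  λ_16+ρ ↦ (0, 1, 1, 2, 2);  λ_17+ρ ↦ (2, 0, 4, 1, 0);  λ_18+ρ ↦ (1, 3, 3, 4, 0);  λ_19+ρ ↦ (0, 2, 7, 2, 1);  λ_20+ρ ↦ (1, 0, 2, 0, 1)

Linkage partition of the 20 weights (6 classes, p=13):

[[1, 18], [2, 6, 11, 12, 19], [3, 4, 20], [5, 8, 10, 13, 17], [7, 14, 15], [9, 16]]


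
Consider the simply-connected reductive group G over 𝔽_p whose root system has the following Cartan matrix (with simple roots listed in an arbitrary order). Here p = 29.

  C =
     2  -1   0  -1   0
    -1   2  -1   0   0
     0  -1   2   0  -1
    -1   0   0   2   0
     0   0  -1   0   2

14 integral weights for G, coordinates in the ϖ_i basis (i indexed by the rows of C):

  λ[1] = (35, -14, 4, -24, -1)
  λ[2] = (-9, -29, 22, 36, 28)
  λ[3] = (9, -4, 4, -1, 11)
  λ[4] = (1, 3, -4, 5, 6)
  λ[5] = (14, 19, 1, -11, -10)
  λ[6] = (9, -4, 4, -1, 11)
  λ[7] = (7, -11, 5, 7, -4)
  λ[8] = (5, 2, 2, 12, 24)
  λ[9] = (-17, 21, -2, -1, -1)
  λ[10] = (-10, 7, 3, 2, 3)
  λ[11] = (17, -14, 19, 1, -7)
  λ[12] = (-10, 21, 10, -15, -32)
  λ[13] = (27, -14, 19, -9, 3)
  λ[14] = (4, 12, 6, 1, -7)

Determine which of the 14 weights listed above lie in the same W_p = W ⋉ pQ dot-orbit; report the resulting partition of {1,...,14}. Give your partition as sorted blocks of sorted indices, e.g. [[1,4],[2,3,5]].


Root system A_5: the 5×5 matrix C matches after relabeling.

λ_j+ρ reflected into Ā_29 (⟨·,θ^∨⟩≤29); 5-tuples as given:

  λ_1 → (0, 5, 0, 16, 1);  λ_2 → (0, 5, 0, 16, 1);  λ_3 → (7, 3, 2, 0, 12);  λ_4 → (2, 1, 3, 6, 4);  λ_5 → (5, 13, 1, 2, 6);  λ_6 → (7, 3, 2, 0, 12);  λ_7 → (2, 1, 3, 6, 4);  λ_8 → (2, 1, 3, 6, 4);  λ_9 → (0, 5, 0, 16, 1);  λ_10 → (2, 1, 3, 6, 4);  λ_11 → (5, 13, 1, 2, 6);  λ_12 → (5, 13, 1, 2, 6);  λ_13 → (5, 13, 1, 2, 6);  λ_14 → (5, 13, 1, 2, 6)

Partition of {1..14} into 4 W_29-dot-orbits:

[[1, 2, 9], [3, 6], [4, 7, 8, 10], [5, 11, 12, 13, 14]]


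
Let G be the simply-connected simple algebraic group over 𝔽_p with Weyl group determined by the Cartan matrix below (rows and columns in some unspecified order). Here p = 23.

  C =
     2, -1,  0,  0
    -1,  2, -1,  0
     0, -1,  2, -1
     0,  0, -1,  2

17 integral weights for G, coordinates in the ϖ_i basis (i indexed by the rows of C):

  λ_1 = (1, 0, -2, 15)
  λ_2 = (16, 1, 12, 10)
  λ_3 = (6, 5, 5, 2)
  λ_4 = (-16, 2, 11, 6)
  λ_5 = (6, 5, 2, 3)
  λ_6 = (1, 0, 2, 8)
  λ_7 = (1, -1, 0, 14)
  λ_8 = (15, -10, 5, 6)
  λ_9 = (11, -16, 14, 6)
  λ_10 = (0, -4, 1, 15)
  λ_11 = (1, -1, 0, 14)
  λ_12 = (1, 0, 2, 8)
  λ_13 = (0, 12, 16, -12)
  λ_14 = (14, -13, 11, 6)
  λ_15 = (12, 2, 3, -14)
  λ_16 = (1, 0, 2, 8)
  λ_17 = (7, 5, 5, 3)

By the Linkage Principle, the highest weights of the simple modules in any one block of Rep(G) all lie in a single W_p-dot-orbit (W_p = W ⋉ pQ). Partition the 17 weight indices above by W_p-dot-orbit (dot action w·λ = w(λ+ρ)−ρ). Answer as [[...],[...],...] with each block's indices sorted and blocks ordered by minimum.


C ↔ A_4 under row/col permutation; |W(A_4)| = 120.

W_23-reps of the 17 weights in Ā_23 (same 4-coord order as C):

  1: (2, 0, 1, 15)
  2: (2, 1, 3, 9)
  3: (7, 6, 6, 3)
  4: (3, 12, 0, 7)
  5: (7, 6, 3, 4)
  6: (2, 1, 3, 9)
  7: (2, 0, 1, 15)
  8: (7, 6, 3, 4)
  9: (3, 12, 0, 7)
  10: (2, 0, 1, 15)
  11: (2, 0, 1, 15)
  12: (2, 1, 3, 9)
  13: (7, 6, 6, 3)
  14: (3, 12, 0, 7)
  15: (7, 6, 3, 4)
  16: (2, 1, 3, 9)
  17: (7, 6, 6, 3)

5 distinct reps among the 17 weights ⇒ 5 W_23-linkage classes:

[[1, 7, 10, 11], [2, 6, 12, 16], [3, 13, 17], [4, 9, 14], [5, 8, 15]]


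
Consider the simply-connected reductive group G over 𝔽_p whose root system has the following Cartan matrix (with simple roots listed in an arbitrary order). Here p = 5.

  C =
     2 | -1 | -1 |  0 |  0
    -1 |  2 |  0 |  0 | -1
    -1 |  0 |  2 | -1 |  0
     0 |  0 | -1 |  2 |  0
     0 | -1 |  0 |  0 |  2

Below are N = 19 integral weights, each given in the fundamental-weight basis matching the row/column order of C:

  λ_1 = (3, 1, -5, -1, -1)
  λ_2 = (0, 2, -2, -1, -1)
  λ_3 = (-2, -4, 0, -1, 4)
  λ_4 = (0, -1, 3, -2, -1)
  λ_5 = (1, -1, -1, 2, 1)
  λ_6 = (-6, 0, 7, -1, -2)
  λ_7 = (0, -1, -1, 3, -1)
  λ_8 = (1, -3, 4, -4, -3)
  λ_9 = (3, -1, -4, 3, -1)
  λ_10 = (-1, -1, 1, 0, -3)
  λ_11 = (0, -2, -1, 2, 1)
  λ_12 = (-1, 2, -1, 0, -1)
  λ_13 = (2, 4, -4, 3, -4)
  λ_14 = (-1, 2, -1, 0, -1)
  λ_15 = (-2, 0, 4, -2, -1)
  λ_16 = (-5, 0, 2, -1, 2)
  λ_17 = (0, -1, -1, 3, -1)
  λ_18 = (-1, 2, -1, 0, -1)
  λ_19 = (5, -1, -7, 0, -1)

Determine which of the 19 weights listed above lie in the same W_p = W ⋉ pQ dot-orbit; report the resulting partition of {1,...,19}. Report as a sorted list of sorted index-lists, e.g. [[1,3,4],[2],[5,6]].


Cartan matrix: type A_5 (|W|=720); un-permuting the 5 rows.

λ_j+ρ reflected into Ā_5 (⟨·,θ^∨⟩≤5); 5-tuples as given:

  λ_1 → (0, 1, 0, 3, 1);  λ_2 → (0, 3, 0, 1, 0);  λ_3 → (0, 1, 0, 3, 1);  λ_4 → (1, 0, 3, 1, 0);  λ_5 → (2, 0, 0, 1, 0);  λ_6 → (0, 1, 0, 3, 1);  λ_7 → (1, 0, 0, 4, 0);  λ_8 → (2, 0, 0, 1, 0);  λ_9 → (1, 0, 3, 1, 0);  λ_10 → (2, 0, 0, 1, 0);  λ_11 → (0, 1, 0, 3, 1);  λ_12 → (0, 3, 0, 1, 0);  λ_13 → (0, 1, 0, 3, 1);  λ_14 → (0, 3, 0, 1, 0);  λ_15 → (1, 0, 3, 1, 0);  λ_16 → (0, 3, 0, 1, 0);  λ_17 → (1, 0, 0, 4, 0);  λ_18 → (0, 3, 0, 1, 0);  λ_19 → (1, 0, 0, 4, 0)

Grouping the 19 weights by Ā_5-representative: 5 linkage classes.

[[1, 3, 6, 11, 13], [2, 12, 14, 16, 18], [4, 9, 15], [5, 8, 10], [7, 17, 19]]


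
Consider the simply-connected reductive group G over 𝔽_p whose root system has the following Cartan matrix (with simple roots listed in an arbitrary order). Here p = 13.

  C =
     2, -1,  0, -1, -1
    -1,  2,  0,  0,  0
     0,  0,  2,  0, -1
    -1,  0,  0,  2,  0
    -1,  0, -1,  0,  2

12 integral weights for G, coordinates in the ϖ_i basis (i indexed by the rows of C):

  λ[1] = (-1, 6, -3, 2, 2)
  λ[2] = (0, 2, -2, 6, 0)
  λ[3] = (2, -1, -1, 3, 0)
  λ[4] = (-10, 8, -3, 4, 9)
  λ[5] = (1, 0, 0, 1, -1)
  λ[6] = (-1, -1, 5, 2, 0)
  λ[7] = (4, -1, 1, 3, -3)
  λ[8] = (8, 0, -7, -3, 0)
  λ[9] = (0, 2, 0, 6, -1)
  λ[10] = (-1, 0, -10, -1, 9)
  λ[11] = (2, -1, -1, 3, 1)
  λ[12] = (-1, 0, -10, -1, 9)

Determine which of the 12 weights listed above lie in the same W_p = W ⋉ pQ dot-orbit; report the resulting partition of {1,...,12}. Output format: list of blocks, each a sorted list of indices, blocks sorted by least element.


C ↔ D_5 under row/col permutation; |W(D_5)| = 1920.

λ_j+ρ reflected into Ā_13 (⟨·,θ^∨⟩≤13); 5-tuples as given:

    λ_1+ρ ↦ (0, 7, 2, 3, 0)
    λ_2+ρ ↦ (1, 3, 1, 7, 0)
    λ_3+ρ ↦ (3, 0, 0, 4, 1)
    λ_4+ρ ↦ (3, 0, 0, 4, 1)
    λ_5+ρ ↦ (2, 1, 1, 2, 0)
    λ_6+ρ ↦ (0, 0, 6, 3, 1)
    λ_7+ρ ↦ (3, 0, 0, 4, 1)
    λ_8+ρ ↦ (2, 1, 1, 2, 0)
    λ_9+ρ ↦ (1, 3, 1, 7, 0)
    λ_10+ρ ↦ (0, 1, 9, 0, 1)
    λ_11+ρ ↦ (3, 0, 0, 4, 1)
    λ_12+ρ ↦ (0, 1, 9, 0, 1)

6 distinct reps among the 12 weights ⇒ 6 W_13-linkage classes:

[[1], [2, 9], [3, 4, 7, 11], [5, 8], [6], [10, 12]]


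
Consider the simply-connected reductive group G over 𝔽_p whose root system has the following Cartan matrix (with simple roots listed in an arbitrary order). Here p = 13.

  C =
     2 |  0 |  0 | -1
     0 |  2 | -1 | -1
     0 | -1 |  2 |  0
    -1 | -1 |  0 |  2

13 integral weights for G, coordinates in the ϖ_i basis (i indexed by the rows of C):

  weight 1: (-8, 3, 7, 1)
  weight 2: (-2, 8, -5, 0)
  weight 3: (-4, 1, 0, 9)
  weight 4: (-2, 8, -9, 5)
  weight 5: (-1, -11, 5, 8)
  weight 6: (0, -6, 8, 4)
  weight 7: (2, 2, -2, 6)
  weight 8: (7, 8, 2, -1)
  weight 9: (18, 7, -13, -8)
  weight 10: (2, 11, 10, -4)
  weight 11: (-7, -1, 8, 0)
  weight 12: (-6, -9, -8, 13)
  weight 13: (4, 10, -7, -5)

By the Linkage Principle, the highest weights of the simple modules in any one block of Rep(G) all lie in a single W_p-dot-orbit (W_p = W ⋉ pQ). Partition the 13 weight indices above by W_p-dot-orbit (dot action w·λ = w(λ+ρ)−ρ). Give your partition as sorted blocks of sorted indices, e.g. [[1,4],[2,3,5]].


Cartan matrix: type A_4 (|W|=120); un-permuting the 4 rows.

Alcove-folded reps (p=13, 13 weights, presented ϖ-order):

  λ_1 → (1, 1, 6, 4) · λ_2 → (1, 5, 4, 0) · λ_3 → (3, 2, 1, 7) · λ_4 → (1, 1, 6, 4) · λ_5 → (1, 5, 4, 0) · λ_6 → (1, 5, 4, 0) · λ_7 → (3, 2, 1, 7) · λ_8 → (1, 5, 4, 0) · λ_9 → (1, 1, 6, 4) · λ_10 → (3, 2, 1, 7) · λ_11 → (1, 5, 4, 0) · λ_12 → (1, 1, 6, 4) · λ_13 → (1, 1, 6, 4)

3 distinct reps among the 13 weights ⇒ 3 W_13-linkage classes:

[[1, 4, 9, 12, 13], [2, 5, 6, 8, 11], [3, 7, 10]]


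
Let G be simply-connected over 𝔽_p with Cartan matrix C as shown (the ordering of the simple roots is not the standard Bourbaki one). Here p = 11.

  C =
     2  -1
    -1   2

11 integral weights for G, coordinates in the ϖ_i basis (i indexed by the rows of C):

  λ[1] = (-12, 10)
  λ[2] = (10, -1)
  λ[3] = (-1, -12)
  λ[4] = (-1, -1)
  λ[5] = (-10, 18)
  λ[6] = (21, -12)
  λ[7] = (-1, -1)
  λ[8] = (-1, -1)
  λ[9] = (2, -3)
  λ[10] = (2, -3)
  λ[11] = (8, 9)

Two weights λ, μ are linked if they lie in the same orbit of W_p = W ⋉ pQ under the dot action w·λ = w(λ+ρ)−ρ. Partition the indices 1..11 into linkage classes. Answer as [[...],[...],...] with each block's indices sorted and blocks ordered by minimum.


Cartan matrix: type A_2 (|W|=6); un-permuting the 2 rows.

W_11-reps of the 11 weights in Ā_11 (same 2-coord order as C):

  1: (11, 0) · 2: (11, 0) · 3: (11, 0) · 4: (0, 0) · 5: (1, 2) · 6: (0, 0) · 7: (0, 0) · 8: (0, 0) · 9: (1, 2) · 10: (1, 2) · 11: (1, 2)

Partition of {1..11} into 3 W_11-dot-orbits:

[[1, 2, 3], [4, 6, 7, 8], [5, 9, 10, 11]]


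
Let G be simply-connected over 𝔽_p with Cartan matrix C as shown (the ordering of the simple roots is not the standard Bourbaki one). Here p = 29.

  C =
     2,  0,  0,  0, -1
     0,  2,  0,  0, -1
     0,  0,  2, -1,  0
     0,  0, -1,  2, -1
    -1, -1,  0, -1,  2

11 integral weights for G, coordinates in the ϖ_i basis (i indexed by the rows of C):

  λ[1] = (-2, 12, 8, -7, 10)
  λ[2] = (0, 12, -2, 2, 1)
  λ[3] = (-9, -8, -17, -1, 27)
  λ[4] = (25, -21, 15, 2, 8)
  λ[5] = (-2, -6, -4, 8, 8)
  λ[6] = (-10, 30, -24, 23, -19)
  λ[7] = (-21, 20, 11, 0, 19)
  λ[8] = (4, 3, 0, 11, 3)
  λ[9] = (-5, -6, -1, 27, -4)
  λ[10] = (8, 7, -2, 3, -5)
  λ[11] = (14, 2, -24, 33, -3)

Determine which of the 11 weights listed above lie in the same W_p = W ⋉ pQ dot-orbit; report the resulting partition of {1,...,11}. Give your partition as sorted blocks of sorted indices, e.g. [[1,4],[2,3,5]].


Type D_5, rank 5, |W|=1920; reorder rows/cols to standard.

λ_j+ρ reflected into Ā_29 (⟨·,θ^∨⟩≤29); 5-tuples as given:

    1: (1, 13, 1, 2, 2)
    2: (1, 13, 1, 2, 2)
    3: (5, 4, 0, 1, 3)
    4: (1, 5, 3, 6, 3)
    5: (1, 5, 3, 6, 3)
    6: (1, 13, 1, 2, 2)
    7: (5, 4, 0, 1, 3)
    8: (5, 4, 0, 1, 3)
    9: (5, 4, 0, 1, 3)
    10: (5, 4, 0, 1, 3)
    11: (1, 13, 1, 2, 2)

Linkage partition of the 11 weights (3 classes, p=29):

[[1, 2, 6, 11], [3, 7, 8, 9, 10], [4, 5]]


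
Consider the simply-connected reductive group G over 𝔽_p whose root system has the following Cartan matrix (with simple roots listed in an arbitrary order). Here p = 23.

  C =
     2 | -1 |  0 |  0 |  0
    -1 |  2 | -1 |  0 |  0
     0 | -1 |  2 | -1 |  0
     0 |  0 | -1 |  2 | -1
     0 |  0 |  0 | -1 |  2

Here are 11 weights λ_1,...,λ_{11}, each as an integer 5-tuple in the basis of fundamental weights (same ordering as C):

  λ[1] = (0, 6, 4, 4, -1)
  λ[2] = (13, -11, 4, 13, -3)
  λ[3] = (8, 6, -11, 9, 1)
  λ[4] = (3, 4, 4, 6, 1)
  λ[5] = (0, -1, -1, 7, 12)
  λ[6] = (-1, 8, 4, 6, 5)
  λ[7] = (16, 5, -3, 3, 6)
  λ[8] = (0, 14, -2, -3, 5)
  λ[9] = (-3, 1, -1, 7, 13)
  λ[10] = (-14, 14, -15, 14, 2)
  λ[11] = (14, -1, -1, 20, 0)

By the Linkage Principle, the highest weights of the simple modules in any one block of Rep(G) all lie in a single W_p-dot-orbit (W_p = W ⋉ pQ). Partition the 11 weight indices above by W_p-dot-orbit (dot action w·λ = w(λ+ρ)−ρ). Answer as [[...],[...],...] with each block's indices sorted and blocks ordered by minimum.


Type A_5, rank 5, |W|=720; reorder rows/cols to standard.

Alcove-folded reps (p=23, 11 weights, presented ϖ-order):

  1: (1, 7, 5, 5, 0);  2: (4, 5, 5, 7, 2);  3: (6, 3, 7, 0, 2);  4: (4, 5, 5, 7, 2);  5: (1, 0, 0, 8, 13);  6: (4, 5, 5, 7, 2);  7: (8, 4, 2, 0, 2);  8: (1, 12, 2, 1, 3);  9: (1, 0, 0, 8, 13);  10: (1, 12, 2, 1, 3);  11: (1, 0, 0, 8, 13)

The 11 indices split into 6 linkage classes (same alcove rep ⇔ same W_23-dot-orbit):

[[1], [2, 4, 6], [3], [5, 9, 11], [7], [8, 10]]


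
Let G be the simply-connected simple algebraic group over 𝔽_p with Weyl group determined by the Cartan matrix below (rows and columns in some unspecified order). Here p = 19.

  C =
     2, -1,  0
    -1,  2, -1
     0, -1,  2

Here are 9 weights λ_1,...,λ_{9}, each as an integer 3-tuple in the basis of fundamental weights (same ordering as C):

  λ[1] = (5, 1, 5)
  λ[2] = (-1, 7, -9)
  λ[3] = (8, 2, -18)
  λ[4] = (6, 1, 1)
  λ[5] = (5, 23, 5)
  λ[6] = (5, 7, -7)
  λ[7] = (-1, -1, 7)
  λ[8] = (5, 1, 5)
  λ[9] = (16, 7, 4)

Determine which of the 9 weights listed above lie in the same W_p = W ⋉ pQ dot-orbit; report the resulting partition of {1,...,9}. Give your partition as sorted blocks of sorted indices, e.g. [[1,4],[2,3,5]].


Root system A_3: the 3×3 matrix C matches after relabeling.

Ā_19 reps of the 9 weights (A_3, coords as presented):

  [1] (6, 2, 6);  [2] (0, 0, 8);  [3] (5, 9, 3);  [4] (7, 2, 2);  [5] (6, 2, 6);  [6] (6, 2, 6);  [7] (0, 0, 8);  [8] (6, 2, 6);  [9] (6, 2, 6)

Linkage partition of the 9 weights (4 classes, p=19):

[[1, 5, 6, 8, 9], [2, 7], [3], [4]]


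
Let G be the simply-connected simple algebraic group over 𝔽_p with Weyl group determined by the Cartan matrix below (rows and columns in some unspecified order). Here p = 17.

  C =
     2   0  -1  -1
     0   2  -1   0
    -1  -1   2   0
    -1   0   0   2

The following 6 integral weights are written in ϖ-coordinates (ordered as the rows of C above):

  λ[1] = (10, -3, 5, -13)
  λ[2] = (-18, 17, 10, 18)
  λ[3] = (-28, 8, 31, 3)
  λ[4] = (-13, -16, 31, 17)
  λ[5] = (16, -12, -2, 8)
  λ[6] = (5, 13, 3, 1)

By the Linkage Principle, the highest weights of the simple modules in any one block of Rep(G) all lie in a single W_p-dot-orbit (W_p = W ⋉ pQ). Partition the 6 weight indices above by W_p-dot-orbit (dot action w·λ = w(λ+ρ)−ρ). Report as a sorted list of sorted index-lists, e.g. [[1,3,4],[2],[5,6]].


C ↔ A_4 under row/col permutation; |W(A_4)| = 120.

Alcove-folded reps (p=17, 6 weights, presented ϖ-order):

  [1] (1, 2, 3, 11) · [2] (1, 2, 3, 11) · [3] (1, 5, 3, 6) · [4] (1, 2, 3, 11) · [5] (5, 8, 3, 0) · [6] (1, 5, 3, 6)

3 distinct reps among the 6 weights ⇒ 3 W_17-linkage classes:

[[1, 2, 4], [3, 6], [5]]


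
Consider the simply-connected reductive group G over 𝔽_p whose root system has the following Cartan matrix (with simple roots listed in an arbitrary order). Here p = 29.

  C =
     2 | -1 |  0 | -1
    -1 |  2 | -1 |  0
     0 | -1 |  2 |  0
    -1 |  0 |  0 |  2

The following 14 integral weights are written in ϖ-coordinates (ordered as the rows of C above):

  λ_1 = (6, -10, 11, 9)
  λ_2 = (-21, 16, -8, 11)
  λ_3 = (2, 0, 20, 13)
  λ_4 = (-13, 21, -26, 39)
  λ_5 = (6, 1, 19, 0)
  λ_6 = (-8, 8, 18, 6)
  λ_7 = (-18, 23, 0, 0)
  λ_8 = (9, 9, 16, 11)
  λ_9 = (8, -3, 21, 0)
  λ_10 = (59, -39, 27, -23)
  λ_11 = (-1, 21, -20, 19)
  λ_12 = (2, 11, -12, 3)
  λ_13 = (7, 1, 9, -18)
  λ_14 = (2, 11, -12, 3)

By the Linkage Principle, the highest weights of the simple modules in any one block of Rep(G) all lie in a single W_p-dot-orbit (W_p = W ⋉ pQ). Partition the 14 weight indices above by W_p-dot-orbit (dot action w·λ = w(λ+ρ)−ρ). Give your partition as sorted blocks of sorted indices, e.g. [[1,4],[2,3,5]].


Root system A_4: the 4×4 matrix C matches after relabeling.

Each λ_j+ρ reduced to Ā_29; 4-tuples below use C's row order:

  1: (2, 7, 3, 8) · 2: (2, 7, 3, 8) · 3: (3, 1, 11, 4) · 4: (3, 1, 11, 4) · 5: (7, 2, 19, 0) · 6: (7, 2, 19, 0) · 7: (1, 7, 1, 16) · 8: (2, 7, 3, 8) · 9: (7, 2, 19, 0) · 10: (7, 2, 19, 0) · 11: (0, 3, 6, 7) · 12: (3, 1, 11, 4) · 13: (2, 7, 3, 8) · 14: (3, 1, 11, 4)

Partition of {1..14} into 5 W_29-dot-orbits:

[[1, 2, 8, 13], [3, 4, 12, 14], [5, 6, 9, 10], [7], [11]]


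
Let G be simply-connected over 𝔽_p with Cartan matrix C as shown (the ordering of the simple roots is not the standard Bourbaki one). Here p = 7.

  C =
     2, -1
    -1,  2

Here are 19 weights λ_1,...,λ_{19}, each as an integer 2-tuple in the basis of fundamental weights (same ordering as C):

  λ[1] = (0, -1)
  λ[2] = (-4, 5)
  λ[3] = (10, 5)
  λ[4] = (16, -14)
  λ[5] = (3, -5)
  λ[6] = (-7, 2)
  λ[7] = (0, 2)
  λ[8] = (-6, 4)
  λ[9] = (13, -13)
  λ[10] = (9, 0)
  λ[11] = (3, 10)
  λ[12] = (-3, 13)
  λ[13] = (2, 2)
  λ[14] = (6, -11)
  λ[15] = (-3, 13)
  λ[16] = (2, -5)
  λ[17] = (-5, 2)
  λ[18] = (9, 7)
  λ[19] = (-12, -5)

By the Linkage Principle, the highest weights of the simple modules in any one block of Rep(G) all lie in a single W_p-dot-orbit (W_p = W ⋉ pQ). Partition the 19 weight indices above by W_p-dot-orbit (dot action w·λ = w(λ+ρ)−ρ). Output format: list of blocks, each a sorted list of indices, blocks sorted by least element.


A_2 Cartan matrix, 2 simple roots permuted; ρ=(1,1).

Ā_7 reps of the 19 weights (A_2, coords as presented):

  λ_1+ρ ↦ (1, 0);  λ_2+ρ ↦ (3, 3);  λ_3+ρ ↦ (3, 1);  λ_4+ρ ↦ (3, 3);  λ_5+ρ ↦ (0, 4);  λ_6+ρ ↦ (3, 3);  λ_7+ρ ↦ (1, 3);  λ_8+ρ ↦ (5, 0);  λ_9+ρ ↦ (5, 0);  λ_10+ρ ↦ (3, 3);  λ_11+ρ ↦ (3, 1);  λ_12+ρ ↦ (5, 0);  λ_13+ρ ↦ (3, 3);  λ_14+ρ ↦ (0, 4);  λ_15+ρ ↦ (5, 0);  λ_16+ρ ↦ (1, 3);  λ_17+ρ ↦ (3, 1);  λ_18+ρ ↦ (3, 1);  λ_19+ρ ↦ (3, 1)

Grouping the 19 weights by Ā_7-representative: 6 linkage classes.

[[1], [2, 4, 6, 10, 13], [3, 11, 17, 18, 19], [5, 14], [7, 16], [8, 9, 12, 15]]


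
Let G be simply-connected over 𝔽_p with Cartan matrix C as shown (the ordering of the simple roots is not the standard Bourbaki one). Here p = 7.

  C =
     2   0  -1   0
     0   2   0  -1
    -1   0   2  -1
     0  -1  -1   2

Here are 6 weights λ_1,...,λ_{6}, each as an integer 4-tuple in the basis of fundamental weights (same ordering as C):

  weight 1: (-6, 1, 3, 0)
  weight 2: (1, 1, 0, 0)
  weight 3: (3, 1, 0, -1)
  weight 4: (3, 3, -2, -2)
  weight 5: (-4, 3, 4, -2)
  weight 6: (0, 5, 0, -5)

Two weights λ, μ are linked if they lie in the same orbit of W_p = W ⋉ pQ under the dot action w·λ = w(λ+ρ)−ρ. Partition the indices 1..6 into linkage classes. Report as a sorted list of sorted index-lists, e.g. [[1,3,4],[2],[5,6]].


Type A_4, rank 4, |W|=120; reorder rows/cols to standard.

Each λ_j+ρ reduced to Ā_7; 4-tuples below use C's row order:

  λ_1+ρ ↦ (4, 2, 1, 0);  λ_2+ρ ↦ (2, 2, 1, 1);  λ_3+ρ ↦ (4, 2, 1, 0);  λ_4+ρ ↦ (2, 2, 1, 1);  λ_5+ρ ↦ (2, 2, 1, 1);  λ_6+ρ ↦ (2, 2, 1, 1)

2 distinct reps among the 6 weights ⇒ 2 W_7-linkage classes:

[[1, 3], [2, 4, 5, 6]]


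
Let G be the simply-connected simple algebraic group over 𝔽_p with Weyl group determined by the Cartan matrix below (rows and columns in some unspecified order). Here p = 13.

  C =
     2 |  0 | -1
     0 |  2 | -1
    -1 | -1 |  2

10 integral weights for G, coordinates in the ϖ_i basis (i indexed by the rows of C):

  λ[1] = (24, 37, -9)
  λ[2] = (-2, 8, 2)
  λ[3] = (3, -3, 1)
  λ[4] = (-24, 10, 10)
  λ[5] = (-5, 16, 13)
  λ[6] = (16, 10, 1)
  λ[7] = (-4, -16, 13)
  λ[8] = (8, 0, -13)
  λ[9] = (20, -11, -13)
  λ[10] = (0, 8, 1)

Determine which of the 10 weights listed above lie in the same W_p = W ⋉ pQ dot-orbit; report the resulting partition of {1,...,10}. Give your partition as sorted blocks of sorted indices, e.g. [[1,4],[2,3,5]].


Type A_3, rank 3, |W|=24; reorder rows/cols to standard.

Alcove-folded reps (p=13, 10 weights, presented ϖ-order):

    λ_1+ρ ↦ (8, 3, 1)
    λ_2+ρ ↦ (1, 9, 2)
    λ_3+ρ ↦ (4, 2, 0)
    λ_4+ρ ↦ (1, 9, 2)
    λ_5+ρ ↦ (8, 3, 1)
    λ_6+ρ ↦ (4, 2, 0)
    λ_7+ρ ↦ (1, 9, 2)
    λ_8+ρ ↦ (1, 9, 2)
    λ_9+ρ ↦ (8, 3, 1)
    λ_10+ρ ↦ (1, 9, 2)

3 distinct reps among the 10 weights ⇒ 3 W_13-linkage classes:

[[1, 5, 9], [2, 4, 7, 8, 10], [3, 6]]


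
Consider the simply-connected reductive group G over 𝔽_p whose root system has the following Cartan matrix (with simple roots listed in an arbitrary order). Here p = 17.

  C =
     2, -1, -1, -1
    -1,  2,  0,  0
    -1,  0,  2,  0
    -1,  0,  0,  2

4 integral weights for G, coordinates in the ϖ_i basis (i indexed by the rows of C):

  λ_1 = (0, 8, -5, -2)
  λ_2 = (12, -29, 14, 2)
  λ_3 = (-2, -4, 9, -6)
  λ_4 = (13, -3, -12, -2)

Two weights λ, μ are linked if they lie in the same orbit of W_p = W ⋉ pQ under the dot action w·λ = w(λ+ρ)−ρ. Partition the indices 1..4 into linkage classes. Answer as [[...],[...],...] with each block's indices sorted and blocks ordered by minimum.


Type D_4, rank 4, |W|=192; reorder rows/cols to standard.

Each λ_j+ρ reduced to Ā_17; 4-tuples below use C's row order:

  λ_1+ρ ↦ (1, 5, 0, 3);  λ_2+ρ ↦ (0, 2, 11, 1);  λ_3+ρ ↦ (1, 5, 0, 3);  λ_4+ρ ↦ (0, 2, 11, 1)

2 distinct reps among the 4 weights ⇒ 2 W_17-linkage classes:

[[1, 3], [2, 4]]
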